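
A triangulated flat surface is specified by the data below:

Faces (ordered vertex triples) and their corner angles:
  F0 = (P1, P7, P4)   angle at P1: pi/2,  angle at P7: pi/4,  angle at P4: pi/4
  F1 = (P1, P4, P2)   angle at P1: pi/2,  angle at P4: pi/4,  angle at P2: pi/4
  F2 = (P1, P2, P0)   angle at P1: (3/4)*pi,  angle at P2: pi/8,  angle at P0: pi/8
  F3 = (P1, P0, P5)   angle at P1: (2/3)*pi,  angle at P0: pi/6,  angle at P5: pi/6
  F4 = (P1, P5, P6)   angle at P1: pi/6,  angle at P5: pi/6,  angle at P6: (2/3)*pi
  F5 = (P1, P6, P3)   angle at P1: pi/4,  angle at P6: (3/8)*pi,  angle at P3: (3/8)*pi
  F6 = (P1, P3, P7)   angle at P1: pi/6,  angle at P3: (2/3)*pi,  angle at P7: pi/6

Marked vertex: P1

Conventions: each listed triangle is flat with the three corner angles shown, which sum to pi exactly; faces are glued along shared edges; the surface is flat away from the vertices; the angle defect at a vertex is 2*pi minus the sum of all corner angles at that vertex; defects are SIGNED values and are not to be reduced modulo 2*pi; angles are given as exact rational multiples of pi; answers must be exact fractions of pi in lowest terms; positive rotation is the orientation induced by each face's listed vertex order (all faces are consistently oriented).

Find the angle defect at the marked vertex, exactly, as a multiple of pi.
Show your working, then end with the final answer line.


Sum of corner angles at P1: 3*pi
defect = 2*pi - 3*pi

Answer: defect(P1) = -pi


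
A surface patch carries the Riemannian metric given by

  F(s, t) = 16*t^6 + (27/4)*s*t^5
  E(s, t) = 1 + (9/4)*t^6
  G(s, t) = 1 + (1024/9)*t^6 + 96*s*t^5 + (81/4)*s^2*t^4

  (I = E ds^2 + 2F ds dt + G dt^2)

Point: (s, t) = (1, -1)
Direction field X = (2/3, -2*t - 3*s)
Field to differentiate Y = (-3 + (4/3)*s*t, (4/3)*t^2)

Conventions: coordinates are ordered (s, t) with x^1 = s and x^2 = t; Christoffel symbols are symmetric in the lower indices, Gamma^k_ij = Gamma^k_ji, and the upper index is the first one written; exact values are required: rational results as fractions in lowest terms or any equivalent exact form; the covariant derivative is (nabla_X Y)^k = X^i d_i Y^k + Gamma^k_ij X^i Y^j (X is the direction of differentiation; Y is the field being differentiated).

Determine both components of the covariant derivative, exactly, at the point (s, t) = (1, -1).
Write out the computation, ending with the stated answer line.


E = 13/4, F = 37/4, G = 1405/36 at the point
E_s = 0, E_t = -27/2, F_s = -27/4, F_t = -249/4, G_s = -111/2, G_t = -851/3
EG - F^2 = 743/18;  g^inv = (18/743) * [[1405/36, -37/4], [-37/4, 13/4]]
first-kind symbols [ij,l] = (1/2)(d_i g_jl + d_j g_il - d_l g_ij): [ss,s] = E_s/2 = 0, [ss,t] = F_s - E_t/2 = 0, [st,s] = E_t/2 = -27/4, [st,t] = G_s/2 = -111/4, [tt,s] = F_t - G_s/2 = -69/2, [tt,t] = G_t/2 = -851/6
Gamma^s_ij = (G*[ij,s] - F*[ij,t])/(EG - F^2), Gamma^t_ij = (E*[ij,t] - F*[ij,s])/(EG - F^2)
Gamma_sss = 0, Gamma_sst = -243/1486, Gamma_stt = -621/743, Gamma_tss = 0, Gamma_tst = -999/1486, Gamma_ttt = -2553/743
X = (2/3, -1), Y = (-13/3, 4/3) at the point

Answer: (nabla_X Y)^s = -26237/13374, (nabla_X Y)^t = 16661/4458


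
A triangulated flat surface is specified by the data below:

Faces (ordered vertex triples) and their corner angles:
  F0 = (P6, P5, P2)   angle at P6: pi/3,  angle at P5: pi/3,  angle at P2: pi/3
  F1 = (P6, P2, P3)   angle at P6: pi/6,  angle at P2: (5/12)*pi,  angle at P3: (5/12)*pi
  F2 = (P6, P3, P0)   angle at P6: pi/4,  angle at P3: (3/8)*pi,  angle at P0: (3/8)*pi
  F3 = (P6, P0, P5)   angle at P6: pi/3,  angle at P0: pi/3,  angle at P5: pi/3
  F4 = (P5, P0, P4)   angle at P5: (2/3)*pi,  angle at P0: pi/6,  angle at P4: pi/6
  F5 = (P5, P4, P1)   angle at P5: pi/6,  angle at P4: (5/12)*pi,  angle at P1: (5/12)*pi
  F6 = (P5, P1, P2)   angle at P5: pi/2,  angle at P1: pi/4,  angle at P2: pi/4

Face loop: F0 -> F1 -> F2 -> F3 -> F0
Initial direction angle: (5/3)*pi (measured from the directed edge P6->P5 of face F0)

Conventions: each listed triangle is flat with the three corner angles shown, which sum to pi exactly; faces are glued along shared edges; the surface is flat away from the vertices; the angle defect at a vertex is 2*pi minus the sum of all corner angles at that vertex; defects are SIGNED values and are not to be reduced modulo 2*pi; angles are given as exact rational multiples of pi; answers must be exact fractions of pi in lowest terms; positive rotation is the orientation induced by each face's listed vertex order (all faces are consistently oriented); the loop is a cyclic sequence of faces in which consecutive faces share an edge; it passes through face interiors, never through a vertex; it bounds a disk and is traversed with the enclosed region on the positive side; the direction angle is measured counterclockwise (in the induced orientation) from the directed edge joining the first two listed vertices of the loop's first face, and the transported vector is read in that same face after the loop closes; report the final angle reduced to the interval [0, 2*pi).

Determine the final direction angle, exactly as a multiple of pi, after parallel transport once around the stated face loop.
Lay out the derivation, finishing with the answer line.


enclosed vertex P6: corner angles sum to (13/12)*pi, defect = 2*pi - (13/12)*pi = (11/12)*pi
by Gauss-Bonnet the loop rotates the vector by the enclosed defect sum (positive orientation, mod 2*pi)
final angle = (5/3)*pi + (11/12)*pi = (7/12)*pi (mod 2*pi)

Answer: final direction angle = (7/12)*pi


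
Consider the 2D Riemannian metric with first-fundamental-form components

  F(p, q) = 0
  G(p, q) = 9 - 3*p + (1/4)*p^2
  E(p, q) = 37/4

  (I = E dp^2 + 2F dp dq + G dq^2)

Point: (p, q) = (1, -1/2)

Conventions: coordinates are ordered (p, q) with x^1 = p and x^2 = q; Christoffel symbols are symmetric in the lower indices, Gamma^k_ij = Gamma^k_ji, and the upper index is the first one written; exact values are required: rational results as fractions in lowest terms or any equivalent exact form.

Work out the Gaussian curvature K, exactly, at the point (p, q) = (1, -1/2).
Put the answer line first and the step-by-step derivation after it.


Answer: K = 0

E = 37/4, F = 0, G = 25/4, EG - F^2 = 925/16 at the point
E_p = 0, E_q = 0, F_p = 0, F_q = 0, G_p = -5/2, G_q = 0
E_qq = 0, F_pq = 0, G_pp = 1/2
Evaluate Brioschi's two determinant matrices M1, M2 and divide by (EG - F^2)^2.
M1 = [[-E_qq/2 + F_pq - G_pp/2, E_p/2, F_p - E_q/2], [F_q - G_p/2, E, F], [G_q/2, F, G]] = [[-1/4, 0, 0], [5/4, 37/4, 0], [0, 0, 25/4]]; det M1 = -925/64
M2 = [[0, E_q/2, G_p/2], [E_q/2, E, F], [G_p/2, F, G]] = [[0, 0, -5/4], [0, 37/4, 0], [-5/4, 0, 25/4]]; det M2 = -925/64
det M1 - det M2 = 0; K = 0 / (925/16)^2 = 0


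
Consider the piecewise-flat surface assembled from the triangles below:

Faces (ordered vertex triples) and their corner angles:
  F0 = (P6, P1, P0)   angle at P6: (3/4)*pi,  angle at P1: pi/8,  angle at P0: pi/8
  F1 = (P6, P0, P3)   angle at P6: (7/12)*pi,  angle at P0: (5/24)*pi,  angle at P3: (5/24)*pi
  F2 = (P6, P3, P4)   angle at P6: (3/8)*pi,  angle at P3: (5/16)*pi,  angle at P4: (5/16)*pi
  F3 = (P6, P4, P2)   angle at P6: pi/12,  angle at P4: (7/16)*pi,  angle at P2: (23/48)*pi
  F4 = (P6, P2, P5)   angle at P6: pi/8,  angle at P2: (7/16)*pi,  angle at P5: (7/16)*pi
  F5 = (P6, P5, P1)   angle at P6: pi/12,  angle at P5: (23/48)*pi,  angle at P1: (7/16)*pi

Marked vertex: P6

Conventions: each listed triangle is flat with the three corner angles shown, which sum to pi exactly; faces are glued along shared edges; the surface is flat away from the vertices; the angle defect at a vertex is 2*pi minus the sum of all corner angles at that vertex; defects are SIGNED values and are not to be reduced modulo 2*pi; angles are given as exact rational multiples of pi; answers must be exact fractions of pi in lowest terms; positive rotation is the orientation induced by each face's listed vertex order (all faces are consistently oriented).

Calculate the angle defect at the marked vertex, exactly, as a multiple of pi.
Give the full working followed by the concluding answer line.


Sum of corner angles at P6: 2*pi
defect = 2*pi - 2*pi

Answer: defect(P6) = 0


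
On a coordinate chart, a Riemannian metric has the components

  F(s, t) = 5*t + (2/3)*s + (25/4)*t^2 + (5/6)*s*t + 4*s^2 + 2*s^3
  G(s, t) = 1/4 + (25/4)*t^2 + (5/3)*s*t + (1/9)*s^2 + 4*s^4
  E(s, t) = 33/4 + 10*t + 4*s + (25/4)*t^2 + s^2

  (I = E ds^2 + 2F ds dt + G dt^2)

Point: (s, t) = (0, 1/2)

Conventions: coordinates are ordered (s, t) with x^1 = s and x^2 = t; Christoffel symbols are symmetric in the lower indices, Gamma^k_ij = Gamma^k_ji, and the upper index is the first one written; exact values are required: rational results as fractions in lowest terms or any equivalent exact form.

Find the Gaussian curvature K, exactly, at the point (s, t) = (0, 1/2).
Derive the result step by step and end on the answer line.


E = 237/16, F = 65/16, G = 29/16, EG - F^2 = 331/32 at the point
E_s = 4, E_t = 65/4, F_s = 13/12, F_t = 45/4, G_s = 5/6, G_t = 25/4
E_tt = 25/2, F_st = 5/6, G_ss = 2/9
Brioschi: K = (det M1 - det M2) / (EG - F^2)^2 with the standard first/second-derivative matrices M1, M2.
M1 = [[-E_tt/2 + F_st - G_ss/2, E_s/2, F_s - E_t/2], [F_t - G_s/2, E, F], [G_t/2, F, G]] = [[-199/36, 2, -169/24], [65/6, 237/16, 65/16], [25/8, 65/16, 29/16]]; det M1 = -56333/1024
M2 = [[0, E_t/2, G_s/2], [E_t/2, E, F], [G_s/2, F, G]] = [[0, 65/8, 5/12], [65/8, 237/16, 65/16], [5/12, 65/16, 29/16]]; det M2 = -290975/3072
det M1 - det M2 = 15247/384; K = 15247/384 / (331/32)^2 = 121976/328683

Answer: K = 121976/328683


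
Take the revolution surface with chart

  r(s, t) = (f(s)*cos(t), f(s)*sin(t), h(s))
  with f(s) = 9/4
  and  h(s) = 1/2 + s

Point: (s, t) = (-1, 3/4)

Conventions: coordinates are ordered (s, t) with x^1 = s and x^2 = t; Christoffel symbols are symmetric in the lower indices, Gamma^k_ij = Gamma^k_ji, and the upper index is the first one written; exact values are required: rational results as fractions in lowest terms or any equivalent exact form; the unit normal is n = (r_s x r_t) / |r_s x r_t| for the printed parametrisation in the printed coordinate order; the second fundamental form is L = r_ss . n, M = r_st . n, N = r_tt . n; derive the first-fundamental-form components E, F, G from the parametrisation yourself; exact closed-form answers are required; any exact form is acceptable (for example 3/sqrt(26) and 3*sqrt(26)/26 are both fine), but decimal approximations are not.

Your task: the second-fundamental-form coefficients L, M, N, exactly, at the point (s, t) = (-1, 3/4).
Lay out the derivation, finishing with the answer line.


f = 9/4, f' = 0, f'' = 0, h' = 1, h'' = 0
E = 1, F = 0, G = 81/16; answer radicand W^2 = 1
unnormalised second-form numerators: l = 0, m = 0, n = 9/4; L = l/sqrt(1), and similarly M = m/sqrt(W^2), N = n/sqrt(W^2)

Answer: L = 0, M = 0, N = 9/4


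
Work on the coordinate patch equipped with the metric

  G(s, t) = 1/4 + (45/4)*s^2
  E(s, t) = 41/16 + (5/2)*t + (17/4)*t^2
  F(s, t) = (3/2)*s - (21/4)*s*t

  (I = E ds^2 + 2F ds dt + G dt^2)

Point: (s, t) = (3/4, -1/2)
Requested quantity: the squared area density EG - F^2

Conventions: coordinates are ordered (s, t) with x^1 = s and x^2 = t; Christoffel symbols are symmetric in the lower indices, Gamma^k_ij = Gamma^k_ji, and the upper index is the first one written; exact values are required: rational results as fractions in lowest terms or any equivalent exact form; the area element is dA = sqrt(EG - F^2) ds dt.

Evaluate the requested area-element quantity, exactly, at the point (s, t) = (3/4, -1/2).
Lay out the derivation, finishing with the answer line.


E = 19/8, F = 99/32, G = 421/64; EG - F^2 = 6197/1024

Answer: EG - F^2 = 6197/1024


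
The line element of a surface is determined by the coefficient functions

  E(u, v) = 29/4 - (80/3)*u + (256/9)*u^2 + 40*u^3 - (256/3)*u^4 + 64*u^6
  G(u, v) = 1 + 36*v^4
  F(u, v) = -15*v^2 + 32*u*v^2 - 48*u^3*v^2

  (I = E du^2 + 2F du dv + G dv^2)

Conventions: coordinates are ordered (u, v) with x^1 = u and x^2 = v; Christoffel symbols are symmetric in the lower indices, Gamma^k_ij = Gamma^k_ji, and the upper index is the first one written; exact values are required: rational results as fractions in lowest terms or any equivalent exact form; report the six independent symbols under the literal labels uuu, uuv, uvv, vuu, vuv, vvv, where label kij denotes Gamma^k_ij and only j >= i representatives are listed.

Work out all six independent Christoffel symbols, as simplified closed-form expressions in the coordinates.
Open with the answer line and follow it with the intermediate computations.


Answer: Gamma_uuu = (6912*u^5 - 6144*u^3 + 2160*u^2 + 1024*u - 480)/(2304*u^6 - 3072*u^4 + 1440*u^3 + 1024*u^2 - 960*u + 1296*v^4 + 261), Gamma_uuv = 0, Gamma_uvv = (-3456*u^3*v + 2304*u*v - 1080*v)/(2304*u^6 - 3072*u^4 + 1440*u^3 + 1024*u^2 - 960*u + 1296*v^4 + 261), Gamma_vuu = (-5184*u^2*v^2 + 1152*v^2)/(2304*u^6 - 3072*u^4 + 1440*u^3 + 1024*u^2 - 960*u + 1296*v^4 + 261), Gamma_vuv = 0, Gamma_vvv = 2592*v^3/(2304*u^6 - 3072*u^4 + 1440*u^3 + 1024*u^2 - 960*u + 1296*v^4 + 261)

E = 29/4 - (80/3)*u + (256/9)*u^2 + 40*u^3 - (256/3)*u^4 + 64*u^6; F = -15*v^2 + 32*u*v^2 - 48*u^3*v^2; G = 1 + 36*v^4
Gamma^k_ij = (1/2) g^{kl} (d_i g_jl + d_j g_il - d_l g_ij), with g^inv = (1/(EG-F^2)) [[G, -F], [-F, E]]
first partials: E_u = -80/3 + (512/9)*u + 120*u^2 - (1024/3)*u^3 + 384*u^5, E_v = 0, F_u = 32*v^2 - 144*u^2*v^2, F_v = -30*v + 64*u*v - 96*u^3*v, G_u = 0, G_v = 144*v^3
D = EG - F^2 = 29/4 - (80/3)*u + (256/9)*u^2 + 40*u^3 + 36*v^4 - (256/3)*u^4 + 64*u^6
expanded: Gamma^u_uu = (G E_u - 2F F_u + F E_v)/(2D), Gamma^u_uv = (G E_v - F G_u)/(2D), Gamma^u_vv = (2G F_v - G G_u - F G_v)/(2D), Gamma^v_uu = (2E F_u - E E_v - F E_u)/(2D), Gamma^v_uv = (E G_u - F E_v)/(2D), Gamma^v_vv = (E G_v - 2F F_v + F G_u)/(2D); substitute and cancel common factors


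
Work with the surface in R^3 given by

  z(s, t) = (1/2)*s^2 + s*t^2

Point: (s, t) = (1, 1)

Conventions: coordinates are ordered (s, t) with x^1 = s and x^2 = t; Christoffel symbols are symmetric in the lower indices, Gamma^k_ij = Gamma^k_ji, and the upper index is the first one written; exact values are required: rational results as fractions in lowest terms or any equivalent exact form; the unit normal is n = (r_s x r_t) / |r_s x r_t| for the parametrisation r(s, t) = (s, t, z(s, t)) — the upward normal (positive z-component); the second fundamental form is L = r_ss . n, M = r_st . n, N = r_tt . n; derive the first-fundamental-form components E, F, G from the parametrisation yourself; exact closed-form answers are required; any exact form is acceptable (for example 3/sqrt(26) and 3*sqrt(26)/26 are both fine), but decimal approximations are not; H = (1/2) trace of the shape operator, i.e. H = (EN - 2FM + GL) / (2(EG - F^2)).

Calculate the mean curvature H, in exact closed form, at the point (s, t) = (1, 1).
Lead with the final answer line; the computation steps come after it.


Answer: H = -1/54

z_s = 2, z_t = 2, z_ss = 1, z_st = 2, z_tt = 2
E = 5, F = 4, G = 5; answer radicand W^2 = 9
unnormalised second-form numerators: l = 1, m = 2, n = 2; L = l/sqrt(9), and similarly M = m/sqrt(W^2), N = n/sqrt(W^2)
H = (E*n - 2*F*m + G*l) / (2*(EG - F^2)*sqrt(W^2)); E*n - 2*F*m + G*l = -1, EG - F^2 = 9, so H = (-1/18)/sqrt(9)


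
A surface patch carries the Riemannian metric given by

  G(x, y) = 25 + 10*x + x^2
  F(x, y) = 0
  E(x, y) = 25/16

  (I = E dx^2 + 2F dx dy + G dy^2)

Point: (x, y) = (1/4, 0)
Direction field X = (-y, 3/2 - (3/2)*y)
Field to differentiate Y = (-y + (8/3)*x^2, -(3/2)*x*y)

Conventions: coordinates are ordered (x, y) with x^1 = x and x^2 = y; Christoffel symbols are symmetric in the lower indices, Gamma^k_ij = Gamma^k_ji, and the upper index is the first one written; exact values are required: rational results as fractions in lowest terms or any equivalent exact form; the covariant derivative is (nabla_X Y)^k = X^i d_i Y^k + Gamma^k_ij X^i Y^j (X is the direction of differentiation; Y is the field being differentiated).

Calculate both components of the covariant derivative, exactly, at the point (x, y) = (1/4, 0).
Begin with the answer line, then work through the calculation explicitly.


Answer: (nabla_X Y)^x = -3/2, (nabla_X Y)^y = -173/336

E = 25/16, F = 0, G = 441/16 at the point
E_x = 0, E_y = 0, F_x = 0, F_y = 0, G_x = 21/2, G_y = 0
EG - F^2 = 11025/256;  g^inv = (256/11025) * [[441/16, 0], [0, 25/16]]
first-kind symbols [ij,l] = (1/2)(d_i g_jl + d_j g_il - d_l g_ij): [xx,x] = E_x/2 = 0, [xx,y] = F_x - E_y/2 = 0, [xy,x] = E_y/2 = 0, [xy,y] = G_x/2 = 21/4, [yy,x] = F_y - G_x/2 = -21/4, [yy,y] = G_y/2 = 0
Gamma^x_ij = (G*[ij,x] - F*[ij,y])/(EG - F^2), Gamma^y_ij = (E*[ij,y] - F*[ij,x])/(EG - F^2)
Gamma_xxx = 0, Gamma_xxy = 0, Gamma_xyy = -84/25, Gamma_yxx = 0, Gamma_yxy = 4/21, Gamma_yyy = 0
X = (0, 3/2), Y = (1/6, 0) at the point


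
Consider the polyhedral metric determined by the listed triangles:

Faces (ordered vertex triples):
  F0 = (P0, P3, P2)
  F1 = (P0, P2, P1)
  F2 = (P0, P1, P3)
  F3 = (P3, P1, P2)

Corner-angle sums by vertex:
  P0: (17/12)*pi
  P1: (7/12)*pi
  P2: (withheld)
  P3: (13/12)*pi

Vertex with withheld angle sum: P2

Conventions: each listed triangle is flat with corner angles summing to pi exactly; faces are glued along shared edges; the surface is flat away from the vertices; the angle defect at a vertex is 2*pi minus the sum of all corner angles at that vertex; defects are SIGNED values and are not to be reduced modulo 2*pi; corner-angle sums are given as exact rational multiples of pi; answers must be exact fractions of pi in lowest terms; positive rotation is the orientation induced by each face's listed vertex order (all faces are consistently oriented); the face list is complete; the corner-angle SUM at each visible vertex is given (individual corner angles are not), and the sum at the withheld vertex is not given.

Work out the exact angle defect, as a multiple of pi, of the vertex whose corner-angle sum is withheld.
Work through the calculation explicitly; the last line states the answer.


V = 4, E = 6, F = 4; chi = V - E + F = 2
Gauss-Bonnet: total defect = 2*pi*chi = 4*pi; visible defects sum to (35/12)*pi

Answer: defect(P2) = (13/12)*pi


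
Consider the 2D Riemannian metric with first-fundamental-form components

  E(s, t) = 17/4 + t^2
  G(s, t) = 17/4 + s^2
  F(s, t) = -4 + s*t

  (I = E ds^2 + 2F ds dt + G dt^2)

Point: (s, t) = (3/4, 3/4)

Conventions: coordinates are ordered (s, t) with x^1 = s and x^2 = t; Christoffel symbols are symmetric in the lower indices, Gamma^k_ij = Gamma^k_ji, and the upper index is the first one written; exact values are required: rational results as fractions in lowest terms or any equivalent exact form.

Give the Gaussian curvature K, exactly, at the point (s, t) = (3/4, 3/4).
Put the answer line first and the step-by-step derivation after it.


Answer: K = -64/3993

E = 77/16, F = -55/16, G = 77/16, EG - F^2 = 363/32 at the point
E_s = 0, E_t = 3/2, F_s = 3/4, F_t = 3/4, G_s = 3/2, G_t = 0
E_tt = 2, F_st = 1, G_ss = 2
K follows from Brioschi's formula, (det M1 - det M2)/(EG - F^2)^2.
M1 = [[-E_tt/2 + F_st - G_ss/2, E_s/2, F_s - E_t/2], [F_t - G_s/2, E, F], [G_t/2, F, G]] = [[-1, 0, 0], [0, 77/16, -55/16], [0, -55/16, 77/16]]; det M1 = -363/32
M2 = [[0, E_t/2, G_s/2], [E_t/2, E, F], [G_s/2, F, G]] = [[0, 3/4, 3/4], [3/4, 77/16, -55/16], [3/4, -55/16, 77/16]]; det M2 = -297/32
det M1 - det M2 = -33/16; K = -33/16 / (363/32)^2 = -64/3993


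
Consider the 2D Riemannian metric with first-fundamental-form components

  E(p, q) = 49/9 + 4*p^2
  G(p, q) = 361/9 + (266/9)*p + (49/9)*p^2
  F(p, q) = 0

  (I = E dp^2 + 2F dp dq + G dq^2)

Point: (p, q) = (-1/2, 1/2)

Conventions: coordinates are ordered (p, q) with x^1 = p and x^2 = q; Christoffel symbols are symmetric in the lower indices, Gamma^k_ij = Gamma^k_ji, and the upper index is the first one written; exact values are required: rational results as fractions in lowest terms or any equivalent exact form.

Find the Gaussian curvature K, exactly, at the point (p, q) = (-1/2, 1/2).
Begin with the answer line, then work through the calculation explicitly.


Answer: K = -567/26071

E = 58/9, F = 0, G = 961/36, EG - F^2 = 27869/162 at the point
E_p = -4, E_q = 0, F_p = 0, F_q = 0, G_p = 217/9, G_q = 0
E_qq = 0, F_pq = 0, G_pp = 98/9
Brioschi: K = (det M1 - det M2) / (EG - F^2)^2 with the standard first/second-derivative matrices M1, M2.
M1 = [[-E_qq/2 + F_pq - G_pp/2, E_p/2, F_p - E_q/2], [F_q - G_p/2, E, F], [G_q/2, F, G]] = [[-49/9, -2, 0], [-217/18, 58/9, 0], [0, 0, 961/36]]; det M1 = -4607995/2916
M2 = [[0, E_q/2, G_p/2], [E_q/2, E, F], [G_p/2, F, G]] = [[0, 0, 217/18], [0, 58/9, 0], [217/18, 0, 961/36]]; det M2 = -1365581/1458
det M1 - det M2 = -208537/324; K = -208537/324 / (27869/162)^2 = -567/26071


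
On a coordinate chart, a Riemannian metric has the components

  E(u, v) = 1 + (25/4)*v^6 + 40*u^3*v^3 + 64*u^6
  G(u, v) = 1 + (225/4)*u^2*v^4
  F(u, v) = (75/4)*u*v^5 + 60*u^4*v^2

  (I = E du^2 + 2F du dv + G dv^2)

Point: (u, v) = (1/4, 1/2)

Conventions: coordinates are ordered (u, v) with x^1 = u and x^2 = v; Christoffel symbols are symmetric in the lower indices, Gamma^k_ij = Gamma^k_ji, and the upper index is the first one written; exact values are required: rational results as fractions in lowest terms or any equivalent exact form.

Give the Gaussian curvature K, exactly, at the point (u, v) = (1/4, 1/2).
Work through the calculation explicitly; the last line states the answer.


E = 305/256, F = 105/512, G = 1249/1024, EG - F^2 = 1445/1024 at the point
E_u = 21/16, E_v = 105/64, F_u = 195/128, F_v = 435/256, G_u = 225/128, G_v = 225/128
E_vv = 435/32, F_uv = 615/64, G_uu = 225/32
K follows from Brioschi's formula, (det M1 - det M2)/(EG - F^2)^2.
M1 = [[-E_vv/2 + F_uv - G_uu/2, E_u/2, F_u - E_v/2], [F_v - G_u/2, E, F], [G_v/2, F, G]] = [[-45/64, 21/32, 45/64], [105/128, 305/256, 105/512], [225/256, 105/512, 1249/1024]]; det M1 = -140805/65536
M2 = [[0, E_v/2, G_u/2], [E_v/2, E, F], [G_u/2, F, G]] = [[0, 105/128, 225/256], [105/128, 305/256, 105/512], [225/256, 105/512, 1249/1024]]; det M2 = -94725/65536
det M1 - det M2 = -45/64; K = -45/64 / (1445/1024)^2 = -147456/417605

Answer: K = -147456/417605


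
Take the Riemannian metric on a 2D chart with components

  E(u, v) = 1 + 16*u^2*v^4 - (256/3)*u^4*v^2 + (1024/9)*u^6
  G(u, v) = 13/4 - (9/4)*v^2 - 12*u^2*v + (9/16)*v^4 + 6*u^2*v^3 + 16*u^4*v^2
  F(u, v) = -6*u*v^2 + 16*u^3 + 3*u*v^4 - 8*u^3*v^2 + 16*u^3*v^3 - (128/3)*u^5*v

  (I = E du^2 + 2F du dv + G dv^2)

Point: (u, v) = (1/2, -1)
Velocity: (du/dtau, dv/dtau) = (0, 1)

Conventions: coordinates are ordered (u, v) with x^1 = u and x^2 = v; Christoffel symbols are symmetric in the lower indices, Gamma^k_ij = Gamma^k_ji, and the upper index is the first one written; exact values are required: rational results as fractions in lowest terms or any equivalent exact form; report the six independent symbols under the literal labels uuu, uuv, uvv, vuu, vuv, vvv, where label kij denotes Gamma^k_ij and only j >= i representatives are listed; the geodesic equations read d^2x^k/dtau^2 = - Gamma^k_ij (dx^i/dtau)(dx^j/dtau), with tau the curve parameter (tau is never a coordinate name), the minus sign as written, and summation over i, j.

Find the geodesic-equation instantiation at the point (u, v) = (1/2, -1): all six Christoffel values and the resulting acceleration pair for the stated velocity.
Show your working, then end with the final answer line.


E = 13/9, F = -7/6, G = 65/16 at the point
E_u = -16/3, E_v = -16/3, F_u = 13/3, F_v = 20/3, G_u = 14, G_v = 7/4
EG - F^2 = 649/144;  g^inv = (144/649) * [[65/16, 7/6], [7/6, 13/9]]
first-kind symbols [ij,l] = (1/2)(d_i g_jl + d_j g_il - d_l g_ij): [uu,u] = E_u/2 = -8/3, [uu,v] = F_u - E_v/2 = 7, [uv,u] = E_v/2 = -8/3, [uv,v] = G_u/2 = 7, [vv,u] = F_v - G_u/2 = -1/3, [vv,v] = G_v/2 = 7/8
Gamma^u_ij = (G*[ij,u] - F*[ij,v])/(EG - F^2), Gamma^v_ij = (E*[ij,v] - F*[ij,u])/(EG - F^2)
Gamma_uuu = -384/649, Gamma_uuv = -384/649, Gamma_uvv = -48/649, Gamma_vuu = 1008/649, Gamma_vuv = 1008/649, Gamma_vvv = 126/649
d^2u/dtau^2 = -(Gamma_uuu*(0)^2 + 2*Gamma_uuv*(0)*(1) + Gamma_uvv*(1)^2) = 48/649
d^2v/dtau^2 = -(Gamma_vuu*(0)^2 + 2*Gamma_vuv*(0)*(1) + Gamma_vvv*(1)^2) = -126/649

Answer: Gamma_uuu = -384/649, Gamma_uuv = -384/649, Gamma_uvv = -48/649, Gamma_vuu = 1008/649, Gamma_vuv = 1008/649, Gamma_vvv = 126/649; accelerations (d^2u/dtau^2, d^2v/dtau^2) = (48/649, -126/649)


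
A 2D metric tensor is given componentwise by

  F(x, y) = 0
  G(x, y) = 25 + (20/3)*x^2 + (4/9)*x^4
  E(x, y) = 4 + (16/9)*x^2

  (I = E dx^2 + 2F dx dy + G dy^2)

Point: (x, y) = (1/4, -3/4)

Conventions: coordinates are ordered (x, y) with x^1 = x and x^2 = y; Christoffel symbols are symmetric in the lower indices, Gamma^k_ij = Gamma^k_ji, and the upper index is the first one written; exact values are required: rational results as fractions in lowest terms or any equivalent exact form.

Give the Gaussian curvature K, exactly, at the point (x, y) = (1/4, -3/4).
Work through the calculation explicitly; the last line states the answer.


E = 37/9, F = 0, G = 14641/576, EG - F^2 = 541717/5184 at the point
E_x = 8/9, E_y = 0, F_x = 0, F_y = 0, G_x = 121/36, G_y = 0
E_yy = 0, F_xy = 0, G_xx = 41/3
Apply the Brioschi formula K = (det M1 - det M2)/(EG - F^2)^2 over the derivative matrices of E, F, G.
M1 = [[-E_yy/2 + F_xy - G_xx/2, E_x/2, F_x - E_y/2], [F_y - G_x/2, E, F], [G_y/2, F, G]] = [[-41/6, 4/9, 0], [-121/72, 37/9, 0], [0, 0, 14641/576]]; det M1 = -32429815/46656
M2 = [[0, E_y/2, G_x/2], [E_y/2, E, F], [G_x/2, F, G]] = [[0, 0, 121/72], [0, 37/9, 0], [121/72, 0, 14641/576]]; det M2 = -541717/46656
det M1 - det M2 = -1771561/2592; K = -1771561/2592 / (541717/5184)^2 = -10368/165649

Answer: K = -10368/165649


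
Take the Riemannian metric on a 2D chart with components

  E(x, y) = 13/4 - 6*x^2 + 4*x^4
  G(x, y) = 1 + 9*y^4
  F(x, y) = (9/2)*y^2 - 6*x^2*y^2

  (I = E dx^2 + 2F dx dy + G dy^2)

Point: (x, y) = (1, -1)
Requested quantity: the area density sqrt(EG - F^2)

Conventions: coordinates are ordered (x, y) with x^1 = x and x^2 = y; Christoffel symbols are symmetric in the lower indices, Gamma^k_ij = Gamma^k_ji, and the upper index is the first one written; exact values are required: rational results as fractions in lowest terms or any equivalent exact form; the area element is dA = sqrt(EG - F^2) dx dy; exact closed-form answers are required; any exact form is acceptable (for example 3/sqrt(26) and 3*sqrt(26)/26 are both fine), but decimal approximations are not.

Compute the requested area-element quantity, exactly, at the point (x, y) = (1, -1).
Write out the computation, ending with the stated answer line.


E = 5/4, F = -3/2, G = 10; EG - F^2 = 41/4

Answer: sqrt(EG - F^2) = sqrt(41)/2


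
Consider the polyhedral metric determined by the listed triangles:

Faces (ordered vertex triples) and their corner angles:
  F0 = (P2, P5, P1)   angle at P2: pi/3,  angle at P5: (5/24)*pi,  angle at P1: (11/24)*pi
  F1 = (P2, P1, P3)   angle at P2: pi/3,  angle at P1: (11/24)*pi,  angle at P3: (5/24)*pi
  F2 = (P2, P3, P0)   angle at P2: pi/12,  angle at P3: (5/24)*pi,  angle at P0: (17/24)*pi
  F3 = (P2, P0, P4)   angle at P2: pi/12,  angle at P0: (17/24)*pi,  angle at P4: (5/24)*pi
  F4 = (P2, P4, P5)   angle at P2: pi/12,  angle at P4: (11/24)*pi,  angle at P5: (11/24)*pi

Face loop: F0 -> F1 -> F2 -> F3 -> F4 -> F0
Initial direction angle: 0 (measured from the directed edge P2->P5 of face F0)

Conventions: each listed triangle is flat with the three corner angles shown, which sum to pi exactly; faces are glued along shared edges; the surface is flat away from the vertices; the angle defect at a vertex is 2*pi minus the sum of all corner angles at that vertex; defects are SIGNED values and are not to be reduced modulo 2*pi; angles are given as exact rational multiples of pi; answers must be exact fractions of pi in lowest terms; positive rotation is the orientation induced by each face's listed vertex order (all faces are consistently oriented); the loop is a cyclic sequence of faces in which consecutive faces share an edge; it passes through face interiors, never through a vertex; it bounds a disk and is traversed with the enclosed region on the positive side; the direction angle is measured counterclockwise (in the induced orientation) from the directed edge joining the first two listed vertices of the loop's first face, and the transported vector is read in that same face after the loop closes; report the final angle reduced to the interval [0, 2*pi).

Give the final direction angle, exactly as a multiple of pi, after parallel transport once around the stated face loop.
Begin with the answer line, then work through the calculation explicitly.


Answer: final direction angle = (13/12)*pi

enclosed vertex P2: corner angles sum to (11/12)*pi, defect = 2*pi - (11/12)*pi = (13/12)*pi
adding the enclosed defects to the starting angle (mod 2*pi, induced orientation) gives the holonomy
final angle = 0 + (13/12)*pi = (13/12)*pi (mod 2*pi)


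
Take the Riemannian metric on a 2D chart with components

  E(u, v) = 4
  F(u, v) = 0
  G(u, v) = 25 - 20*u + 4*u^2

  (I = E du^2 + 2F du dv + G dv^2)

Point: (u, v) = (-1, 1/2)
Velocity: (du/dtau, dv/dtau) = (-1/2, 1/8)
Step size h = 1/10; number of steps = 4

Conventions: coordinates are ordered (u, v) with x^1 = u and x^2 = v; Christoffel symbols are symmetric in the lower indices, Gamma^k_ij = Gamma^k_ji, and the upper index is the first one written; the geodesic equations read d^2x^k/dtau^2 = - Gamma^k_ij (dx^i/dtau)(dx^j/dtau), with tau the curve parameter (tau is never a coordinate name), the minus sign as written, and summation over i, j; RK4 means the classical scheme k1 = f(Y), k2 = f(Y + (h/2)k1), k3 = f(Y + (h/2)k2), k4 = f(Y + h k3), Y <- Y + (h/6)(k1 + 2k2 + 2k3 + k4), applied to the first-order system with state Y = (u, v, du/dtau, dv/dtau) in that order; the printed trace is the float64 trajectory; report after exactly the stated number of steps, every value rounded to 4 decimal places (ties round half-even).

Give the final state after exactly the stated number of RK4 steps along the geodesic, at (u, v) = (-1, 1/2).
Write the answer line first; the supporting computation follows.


Answer: u = -1.2041, v = 0.5473, du/dtau = -0.5201, dv/dtau = 0.1116

f(Y) = (du/dtau, dv/dtau, -Gamma^u_ij Y'^i Y'^j, -Gamma^v_ij Y'^i Y'^j) with the Gammas evaluated at the stage position; h = 0.100000; intermediate values shown to 6 dp
step 0: u = -1.0000, v = 0.5000, du/dtau = -0.5000, dv/dtau = 0.1250
step 1:
  k1: at (u, v) = (-1.000000, 0.500000), (du/dtau, dv/dtau) = (-0.500000, 0.125000); Gamma_uuu = 0.000000, Gamma_uuv = 0.000000, Gamma_uvv = 3.500000, Gamma_vuu = 0.000000, Gamma_vuv = -0.285714, Gamma_vvv = 0.000000; k1 = (-0.500000, 0.125000, -0.054688, -0.035714)
  k2: at (u, v) = (-1.025000, 0.506250), (du/dtau, dv/dtau) = (-0.502734, 0.123214); Gamma_uuu = 0.000000, Gamma_uuv = 0.000000, Gamma_uvv = 3.525000, Gamma_vuu = 0.000000, Gamma_vuv = -0.283688, Gamma_vvv = 0.000000; k2 = (-0.502734, 0.123214, -0.053516, -0.035146)
  k3: at (u, v) = (-1.025137, 0.506161), (du/dtau, dv/dtau) = (-0.502676, 0.123243); Gamma_uuu = 0.000000, Gamma_uuv = 0.000000, Gamma_uvv = 3.525137, Gamma_vuu = 0.000000, Gamma_vuv = -0.283677, Gamma_vvv = 0.000000; k3 = (-0.502676, 0.123243, -0.053542, -0.035148)
  k4: at (u, v) = (-1.050268, 0.512324), (du/dtau, dv/dtau) = (-0.505354, 0.121485); Gamma_uuu = 0.000000, Gamma_uuv = 0.000000, Gamma_uvv = 3.550268, Gamma_vuu = 0.000000, Gamma_vuv = -0.281669, Gamma_vvv = 0.000000; k4 = (-0.505354, 0.121485, -0.052397, -0.034585)
  Y <- Y + (h/6)(k1 + 2k2 + 2k3 + k4): u = -1.0503, v = 0.5123, du/dtau = -0.5054, dv/dtau = 0.1215
step 2:
  k1: at (u, v) = (-1.050270, 0.512323), (du/dtau, dv/dtau) = (-0.505353, 0.121485); Gamma_uuu = 0.000000, Gamma_uuv = 0.000000, Gamma_uvv = 3.550270, Gamma_vuu = 0.000000, Gamma_vuv = -0.281669, Gamma_vvv = 0.000000; k1 = (-0.505353, 0.121485, -0.052397, -0.034585)
  k2: at (u, v) = (-1.075537, 0.518398), (du/dtau, dv/dtau) = (-0.507973, 0.119756); Gamma_uuu = 0.000000, Gamma_uuv = 0.000000, Gamma_uvv = 3.575537, Gamma_vuu = 0.000000, Gamma_vuv = -0.279678, Gamma_vvv = 0.000000; k2 = (-0.507973, 0.119756, -0.051279, -0.034027)
  k3: at (u, v) = (-1.075668, 0.518311), (du/dtau, dv/dtau) = (-0.507917, 0.119784); Gamma_uuu = 0.000000, Gamma_uuv = 0.000000, Gamma_uvv = 3.575668, Gamma_vuu = 0.000000, Gamma_vuv = -0.279668, Gamma_vvv = 0.000000; k3 = (-0.507917, 0.119784, -0.051304, -0.034030)
  k4: at (u, v) = (-1.101061, 0.524302), (du/dtau, dv/dtau) = (-0.510484, 0.118082); Gamma_uuu = 0.000000, Gamma_uuv = 0.000000, Gamma_uvv = 3.601061, Gamma_vuu = 0.000000, Gamma_vuv = -0.277696, Gamma_vvv = 0.000000; k4 = (-0.510484, 0.118082, -0.050211, -0.033478)
  Y <- Y + (h/6)(k1 + 2k2 + 2k3 + k4): u = -1.1011, v = 0.5243, du/dtau = -0.5105, dv/dtau = 0.1181
step 3:
  k1: at (u, v) = (-1.101063, 0.524301), (du/dtau, dv/dtau) = (-0.510483, 0.118082); Gamma_uuu = 0.000000, Gamma_uuv = 0.000000, Gamma_uvv = 3.601063, Gamma_vuu = 0.000000, Gamma_vuv = -0.277696, Gamma_vvv = 0.000000; k1 = (-0.510483, 0.118082, -0.050211, -0.033478)
  k2: at (u, v) = (-1.126587, 0.530205), (du/dtau, dv/dtau) = (-0.512993, 0.116408); Gamma_uuu = 0.000000, Gamma_uuv = 0.000000, Gamma_uvv = 3.626587, Gamma_vuu = 0.000000, Gamma_vuv = -0.275741, Gamma_vvv = 0.000000; k2 = (-0.512993, 0.116408, -0.049144, -0.032933)
  k3: at (u, v) = (-1.126713, 0.530121), (du/dtau, dv/dtau) = (-0.512940, 0.116436); Gamma_uuu = 0.000000, Gamma_uuv = 0.000000, Gamma_uvv = 3.626713, Gamma_vuu = 0.000000, Gamma_vuv = -0.275732, Gamma_vvv = 0.000000; k3 = (-0.512940, 0.116436, -0.049168, -0.032936)
  k4: at (u, v) = (-1.152357, 0.535944), (du/dtau, dv/dtau) = (-0.515400, 0.114789); Gamma_uuu = 0.000000, Gamma_uuv = 0.000000, Gamma_uvv = 3.652357, Gamma_vuu = 0.000000, Gamma_vuv = -0.273796, Gamma_vvv = 0.000000; k4 = (-0.515400, 0.114789, -0.048125, -0.032397)
  Y <- Y + (h/6)(k1 + 2k2 + 2k3 + k4): u = -1.1524, v = 0.5359, du/dtau = -0.5154, dv/dtau = 0.1148
step 4:
  k1: at (u, v) = (-1.152359, 0.535943), (du/dtau, dv/dtau) = (-0.515399, 0.114789); Gamma_uuu = 0.000000, Gamma_uuv = 0.000000, Gamma_uvv = 3.652359, Gamma_vuu = 0.000000, Gamma_vuv = -0.273796, Gamma_vvv = 0.000000; k1 = (-0.515399, 0.114789, -0.048125, -0.032397)
  k2: at (u, v) = (-1.178129, 0.541683), (du/dtau, dv/dtau) = (-0.517805, 0.113169); Gamma_uuu = 0.000000, Gamma_uuv = 0.000000, Gamma_uvv = 3.678129, Gamma_vuu = 0.000000, Gamma_vuv = -0.271877, Gamma_vvv = 0.000000; k2 = (-0.517805, 0.113169, -0.047107, -0.031864)
  k3: at (u, v) = (-1.178249, 0.541602), (du/dtau, dv/dtau) = (-0.517754, 0.113196); Gamma_uuu = 0.000000, Gamma_uuv = 0.000000, Gamma_uvv = 3.678249, Gamma_vuu = 0.000000, Gamma_vuv = -0.271868, Gamma_vvv = 0.000000; k3 = (-0.517754, 0.113196, -0.047130, -0.031867)
  k4: at (u, v) = (-1.204134, 0.547263), (du/dtau, dv/dtau) = (-0.520112, 0.111602); Gamma_uuu = 0.000000, Gamma_uuv = 0.000000, Gamma_uvv = 3.704134, Gamma_vuu = 0.000000, Gamma_vuv = -0.269969, Gamma_vvv = 0.000000; k4 = (-0.520112, 0.111602, -0.046135, -0.031341)
  Y <- Y + (h/6)(k1 + 2k2 + 2k3 + k4): u = -1.2041, v = 0.5473, du/dtau = -0.5201, dv/dtau = 0.1116


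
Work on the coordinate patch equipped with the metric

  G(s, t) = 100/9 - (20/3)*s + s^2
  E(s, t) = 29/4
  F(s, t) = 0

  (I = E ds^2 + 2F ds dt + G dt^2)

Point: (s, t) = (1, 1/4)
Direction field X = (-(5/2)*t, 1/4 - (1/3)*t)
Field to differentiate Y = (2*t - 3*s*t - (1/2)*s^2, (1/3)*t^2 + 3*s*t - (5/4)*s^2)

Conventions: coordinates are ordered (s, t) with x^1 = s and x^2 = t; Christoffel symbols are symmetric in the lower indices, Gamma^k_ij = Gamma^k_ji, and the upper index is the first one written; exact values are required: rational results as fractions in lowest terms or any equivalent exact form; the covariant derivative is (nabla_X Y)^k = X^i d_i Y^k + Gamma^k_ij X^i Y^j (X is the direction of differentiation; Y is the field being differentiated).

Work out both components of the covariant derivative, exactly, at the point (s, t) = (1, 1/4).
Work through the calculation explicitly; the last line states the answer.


E = 29/4, F = 0, G = 49/9 at the point
E_s = 0, E_t = 0, F_s = 0, F_t = 0, G_s = -14/3, G_t = 0
EG - F^2 = 1421/36;  g^inv = (36/1421) * [[49/9, 0], [0, 29/4]]
first-kind symbols [ij,l] = (1/2)(d_i g_jl + d_j g_il - d_l g_ij): [ss,s] = E_s/2 = 0, [ss,t] = F_s - E_t/2 = 0, [st,s] = E_t/2 = 0, [st,t] = G_s/2 = -7/3, [tt,s] = F_t - G_s/2 = 7/3, [tt,t] = G_t/2 = 0
Gamma^s_ij = (G*[ij,s] - F*[ij,t])/(EG - F^2), Gamma^t_ij = (E*[ij,t] - F*[ij,s])/(EG - F^2)
Gamma_sss = 0, Gamma_sst = 0, Gamma_stt = 28/87, Gamma_tss = 0, Gamma_tst = -3/7, Gamma_ttt = 0
X = (-5/8, 1/6), Y = (-3/4, -23/48) at the point

Answer: (nabla_X Y)^s = 22585/25056, (nabla_X Y)^t = 12473/8064


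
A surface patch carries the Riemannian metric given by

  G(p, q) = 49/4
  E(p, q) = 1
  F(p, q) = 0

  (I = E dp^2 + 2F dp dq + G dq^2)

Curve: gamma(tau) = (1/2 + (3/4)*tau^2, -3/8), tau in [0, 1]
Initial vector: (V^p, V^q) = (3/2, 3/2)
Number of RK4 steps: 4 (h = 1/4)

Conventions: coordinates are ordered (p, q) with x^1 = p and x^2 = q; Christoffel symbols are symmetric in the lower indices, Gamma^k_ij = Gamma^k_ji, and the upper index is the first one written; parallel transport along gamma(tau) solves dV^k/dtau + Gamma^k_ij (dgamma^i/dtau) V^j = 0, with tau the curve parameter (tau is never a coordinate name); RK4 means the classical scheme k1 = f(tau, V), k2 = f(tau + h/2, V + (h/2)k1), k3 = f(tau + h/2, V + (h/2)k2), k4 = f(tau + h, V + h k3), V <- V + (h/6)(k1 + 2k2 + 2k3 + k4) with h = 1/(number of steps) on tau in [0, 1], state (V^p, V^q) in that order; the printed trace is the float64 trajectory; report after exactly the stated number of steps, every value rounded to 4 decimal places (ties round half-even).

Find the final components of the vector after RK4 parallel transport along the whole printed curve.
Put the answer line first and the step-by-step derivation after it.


Answer: V^p = 1.5000, V^q = 1.5000

gamma'(tau) = ((3/2)*tau, 0); f(tau, V)^k = -Gamma^k_ij(gamma(tau)) gamma'^i(tau) V^j; h = 1/4; intermediate values shown to 6 dp
curve data and Christoffel symbols at the stage parameters:
  tau = 0.000000: gamma = (0.500000, -0.375000), gamma' = (0.000000, 0.000000); Gamma_ppp = 0.000000, Gamma_ppq = 0.000000, Gamma_pqq = 0.000000, Gamma_qpp = 0.000000, Gamma_qpq = 0.000000, Gamma_qqq = 0.000000
  tau = 0.125000: gamma = (0.511719, -0.375000), gamma' = (0.187500, 0.000000); Gamma_ppp = 0.000000, Gamma_ppq = 0.000000, Gamma_pqq = 0.000000, Gamma_qpp = 0.000000, Gamma_qpq = 0.000000, Gamma_qqq = 0.000000
  tau = 0.250000: gamma = (0.546875, -0.375000), gamma' = (0.375000, 0.000000); Gamma_ppp = 0.000000, Gamma_ppq = 0.000000, Gamma_pqq = 0.000000, Gamma_qpp = 0.000000, Gamma_qpq = 0.000000, Gamma_qqq = 0.000000
  tau = 0.375000: gamma = (0.605469, -0.375000), gamma' = (0.562500, 0.000000); Gamma_ppp = 0.000000, Gamma_ppq = 0.000000, Gamma_pqq = 0.000000, Gamma_qpp = 0.000000, Gamma_qpq = 0.000000, Gamma_qqq = 0.000000
  tau = 0.500000: gamma = (0.687500, -0.375000), gamma' = (0.750000, 0.000000); Gamma_ppp = 0.000000, Gamma_ppq = 0.000000, Gamma_pqq = 0.000000, Gamma_qpp = 0.000000, Gamma_qpq = 0.000000, Gamma_qqq = 0.000000
  tau = 0.625000: gamma = (0.792969, -0.375000), gamma' = (0.937500, 0.000000); Gamma_ppp = 0.000000, Gamma_ppq = 0.000000, Gamma_pqq = 0.000000, Gamma_qpp = 0.000000, Gamma_qpq = 0.000000, Gamma_qqq = 0.000000
  tau = 0.750000: gamma = (0.921875, -0.375000), gamma' = (1.125000, 0.000000); Gamma_ppp = 0.000000, Gamma_ppq = 0.000000, Gamma_pqq = 0.000000, Gamma_qpp = 0.000000, Gamma_qpq = 0.000000, Gamma_qqq = 0.000000
  tau = 0.875000: gamma = (1.074219, -0.375000), gamma' = (1.312500, 0.000000); Gamma_ppp = 0.000000, Gamma_ppq = 0.000000, Gamma_pqq = 0.000000, Gamma_qpp = 0.000000, Gamma_qpq = 0.000000, Gamma_qqq = 0.000000
  tau = 1.000000: gamma = (1.250000, -0.375000), gamma' = (1.500000, 0.000000); Gamma_ppp = 0.000000, Gamma_ppq = 0.000000, Gamma_pqq = 0.000000, Gamma_qpp = 0.000000, Gamma_qpq = 0.000000, Gamma_qqq = 0.000000
step 0: V^p = 1.5000, V^q = 1.5000
step 1: k1 = (0.000000, 0.000000), k2 = (0.000000, 0.000000), k3 = (0.000000, 0.000000), k4 = (0.000000, 0.000000); V <- V + (h/6)(k1 + 2k2 + 2k3 + k4): V^p = 1.5000, V^q = 1.5000
step 2: k1 = (0.000000, 0.000000), k2 = (0.000000, 0.000000), k3 = (0.000000, 0.000000), k4 = (0.000000, 0.000000); V <- V + (h/6)(k1 + 2k2 + 2k3 + k4): V^p = 1.5000, V^q = 1.5000
step 3: k1 = (0.000000, 0.000000), k2 = (0.000000, 0.000000), k3 = (0.000000, 0.000000), k4 = (0.000000, 0.000000); V <- V + (h/6)(k1 + 2k2 + 2k3 + k4): V^p = 1.5000, V^q = 1.5000
step 4: k1 = (0.000000, 0.000000), k2 = (0.000000, 0.000000), k3 = (0.000000, 0.000000), k4 = (0.000000, 0.000000); V <- V + (h/6)(k1 + 2k2 + 2k3 + k4): V^p = 1.5000, V^q = 1.5000
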